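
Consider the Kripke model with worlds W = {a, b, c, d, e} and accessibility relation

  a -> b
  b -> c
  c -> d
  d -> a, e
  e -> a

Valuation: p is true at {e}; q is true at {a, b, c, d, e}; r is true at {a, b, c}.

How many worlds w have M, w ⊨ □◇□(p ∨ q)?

5

a: successors {b}; ◇□(p ∨ q) there: b:T. ✓
b: successors {c}; ◇□(p ∨ q) there: c:T. ✓
c: successors {d}; ◇□(p ∨ q) there: d:T. ✓
d: successors {a, e}; ◇□(p ∨ q) there: a:T, e:T. ✓
e: successors {a}; ◇□(p ∨ q) there: a:T. ✓
Satisfying worlds: {a, b, c, d, e}.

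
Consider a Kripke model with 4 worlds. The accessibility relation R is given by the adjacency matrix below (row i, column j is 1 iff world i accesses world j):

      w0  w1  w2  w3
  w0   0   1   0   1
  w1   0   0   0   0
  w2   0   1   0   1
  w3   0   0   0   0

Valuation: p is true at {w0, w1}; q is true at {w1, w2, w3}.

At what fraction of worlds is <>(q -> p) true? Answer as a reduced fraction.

w0: successors {w1, w3}; q -> p there: w1:T, w3:F. ✓
w1: no successors, so <>(q -> p) fails. ✗
w2: successors {w1, w3}; q -> p there: w1:T, w3:F. ✓
w3: no successors, so <>(q -> p) fails. ✗
That's 2 of 4 worlds, so 2/4 = 1/2.

1/2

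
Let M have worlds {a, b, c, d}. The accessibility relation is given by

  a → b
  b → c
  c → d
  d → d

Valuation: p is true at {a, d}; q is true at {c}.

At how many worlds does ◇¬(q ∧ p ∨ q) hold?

3

a: successors {b}; ¬(q ∧ p ∨ q) there: b:T. ✓
b: successors {c}; ¬(q ∧ p ∨ q) there: c:F. ✗
c: successors {d}; ¬(q ∧ p ∨ q) there: d:T. ✓
d: successors {d}; ¬(q ∧ p ∨ q) there: d:T. ✓
Satisfying worlds: {a, c, d}.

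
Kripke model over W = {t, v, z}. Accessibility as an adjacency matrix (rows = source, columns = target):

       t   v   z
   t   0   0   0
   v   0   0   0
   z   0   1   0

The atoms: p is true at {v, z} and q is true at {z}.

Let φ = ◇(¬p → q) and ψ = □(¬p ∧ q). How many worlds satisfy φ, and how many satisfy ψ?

1 and 2

For ◇(¬p → q):
t: no successors, so ◇(¬p → q) fails. ✗
v: no successors, so ◇(¬p → q) fails. ✗
z: successors {v}; ¬p → q there: v:T. ✓
— 1 world.
For □(¬p ∧ q):
t: no successors, so □(¬p ∧ q) holds vacuously. ✓
v: no successors, so □(¬p ∧ q) holds vacuously. ✓
z: successors {v}; ¬p ∧ q there: v:F. ✗
— 2 worlds.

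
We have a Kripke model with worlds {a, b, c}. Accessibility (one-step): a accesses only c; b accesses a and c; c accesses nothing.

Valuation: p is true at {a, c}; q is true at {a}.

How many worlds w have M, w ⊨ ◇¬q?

2

a: successors {c}; ¬q there: c:T. ✓
b: successors {a, c}; ¬q there: a:F, c:T. ✓
c: no successors, so ◇¬q fails. ✗
Satisfying worlds: {a, b}.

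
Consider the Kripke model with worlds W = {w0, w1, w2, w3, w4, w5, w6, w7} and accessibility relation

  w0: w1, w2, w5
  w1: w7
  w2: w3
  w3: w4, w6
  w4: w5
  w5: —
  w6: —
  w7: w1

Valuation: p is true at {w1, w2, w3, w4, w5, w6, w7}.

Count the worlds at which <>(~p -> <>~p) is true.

w0: successors {w1, w2, w5}; ~p -> <>~p there: w1:T, w2:T, w5:T. ✓
w1: successors {w7}; ~p -> <>~p there: w7:T. ✓
w2: successors {w3}; ~p -> <>~p there: w3:T. ✓
w3: successors {w4, w6}; ~p -> <>~p there: w4:T, w6:T. ✓
w4: successors {w5}; ~p -> <>~p there: w5:T. ✓
w5: no successors, so <>(~p -> <>~p) fails. ✗
w6: no successors, so <>(~p -> <>~p) fails. ✗
w7: successors {w1}; ~p -> <>~p there: w1:T. ✓
Satisfying worlds: {w0, w1, w2, w3, w4, w7}.

6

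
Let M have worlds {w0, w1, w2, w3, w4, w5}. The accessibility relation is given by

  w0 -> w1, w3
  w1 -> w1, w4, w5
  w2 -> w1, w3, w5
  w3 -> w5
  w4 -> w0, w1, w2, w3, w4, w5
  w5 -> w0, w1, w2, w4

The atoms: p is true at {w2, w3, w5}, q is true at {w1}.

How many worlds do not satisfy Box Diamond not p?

w0: successors {w1, w3}; Diamond not p there: w1:T, w3:F. ✗
w1: successors {w1, w4, w5}; Diamond not p there: w1:T, w4:T, w5:T. ✓
w2: successors {w1, w3, w5}; Diamond not p there: w1:T, w3:F, w5:T. ✗
w3: successors {w5}; Diamond not p there: w5:T. ✓
w4: successors {w0, w1, w2, w3, w4, w5}; Diamond not p there: w0:T, w1:T, w2:T, w3:F, w4:T, w5:T. ✗
w5: successors {w0, w1, w2, w4}; Diamond not p there: w0:T, w1:T, w2:T, w4:T. ✓
Satisfying worlds: {w1, w3, w5}.
So Box Diamond not p fails at the other 3 worlds.

3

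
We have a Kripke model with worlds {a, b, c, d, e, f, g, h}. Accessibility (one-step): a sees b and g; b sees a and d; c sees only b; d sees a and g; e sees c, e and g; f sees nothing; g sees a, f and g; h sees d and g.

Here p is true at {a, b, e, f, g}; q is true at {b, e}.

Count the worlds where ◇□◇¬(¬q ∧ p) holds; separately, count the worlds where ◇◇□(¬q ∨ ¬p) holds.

For ◇□◇¬(¬q ∧ p):
a: successors {b, g}; □◇¬(¬q ∧ p) there: b:F, g:F. ✗
b: successors {a, d}; □◇¬(¬q ∧ p) there: a:F, d:F. ✗
c: successors {b}; □◇¬(¬q ∧ p) there: b:F. ✗
d: successors {a, g}; □◇¬(¬q ∧ p) there: a:F, g:F. ✗
e: successors {c, e, g}; □◇¬(¬q ∧ p) there: c:T, e:F, g:F. ✓
f: no successors, so ◇□◇¬(¬q ∧ p) fails. ✗
g: successors {a, f, g}; □◇¬(¬q ∧ p) there: a:F, f:T, g:F. ✓
h: successors {d, g}; □◇¬(¬q ∧ p) there: d:F, g:F. ✗
— 2 worlds.
For ◇◇□(¬q ∨ ¬p):
a: successors {b, g}; ◇□(¬q ∨ ¬p) there: b:T, g:T. ✓
b: successors {a, d}; ◇□(¬q ∨ ¬p) there: a:T, d:T. ✓
c: successors {b}; ◇□(¬q ∨ ¬p) there: b:T. ✓
d: successors {a, g}; ◇□(¬q ∨ ¬p) there: a:T, g:T. ✓
e: successors {c, e, g}; ◇□(¬q ∨ ¬p) there: c:T, e:T, g:T. ✓
f: no successors, so ◇◇□(¬q ∨ ¬p) fails. ✗
g: successors {a, f, g}; ◇□(¬q ∨ ¬p) there: a:T, f:F, g:T. ✓
h: successors {d, g}; ◇□(¬q ∨ ¬p) there: d:T, g:T. ✓
— 7 worlds.

2 and 7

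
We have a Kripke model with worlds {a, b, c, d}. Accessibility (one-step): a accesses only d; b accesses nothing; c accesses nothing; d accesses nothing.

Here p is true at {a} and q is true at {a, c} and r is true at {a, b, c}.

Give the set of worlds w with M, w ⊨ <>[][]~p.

a: successors {d}; [][]~p there: d:T. ✓
b: no successors, so <>[][]~p fails. ✗
c: no successors, so <>[][]~p fails. ✗
d: no successors, so <>[][]~p fails. ✗

{a}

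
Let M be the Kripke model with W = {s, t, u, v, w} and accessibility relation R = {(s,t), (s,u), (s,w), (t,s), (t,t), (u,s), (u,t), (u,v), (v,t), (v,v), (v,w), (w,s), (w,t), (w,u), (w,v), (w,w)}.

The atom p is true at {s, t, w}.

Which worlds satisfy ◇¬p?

{s, u, v, w}

s: successors {t, u, w}; ¬p there: t:F, u:T, w:F. ✓
t: successors {s, t}; ¬p there: s:F, t:F. ✗
u: successors {s, t, v}; ¬p there: s:F, t:F, v:T. ✓
v: successors {t, v, w}; ¬p there: t:F, v:T, w:F. ✓
w: successors {s, t, u, v, w}; ¬p there: s:F, t:F, u:T, v:T, w:F. ✓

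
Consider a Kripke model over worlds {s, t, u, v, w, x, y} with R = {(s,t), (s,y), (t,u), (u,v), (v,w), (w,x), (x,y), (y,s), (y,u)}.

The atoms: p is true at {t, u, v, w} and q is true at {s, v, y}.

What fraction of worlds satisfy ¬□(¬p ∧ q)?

6/7

s: □(¬p ∧ q) is F. ✓
t: □(¬p ∧ q) is F. ✓
u: □(¬p ∧ q) is F. ✓
v: □(¬p ∧ q) is F. ✓
w: □(¬p ∧ q) is F. ✓
x: □(¬p ∧ q) is T. ✗
y: □(¬p ∧ q) is F. ✓
That's 6 of 7 worlds, so 6/7.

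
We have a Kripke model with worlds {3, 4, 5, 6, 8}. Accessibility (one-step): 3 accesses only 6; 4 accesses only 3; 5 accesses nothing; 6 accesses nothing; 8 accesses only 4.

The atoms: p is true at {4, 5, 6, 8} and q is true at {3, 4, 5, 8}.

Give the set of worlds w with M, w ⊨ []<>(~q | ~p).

{4, 5, 6, 8}

3: successors {6}; <>(~q | ~p) there: 6:F. ✗
4: successors {3}; <>(~q | ~p) there: 3:T. ✓
5: no successors, so []<>(~q | ~p) holds vacuously. ✓
6: no successors, so []<>(~q | ~p) holds vacuously. ✓
8: successors {4}; <>(~q | ~p) there: 4:T. ✓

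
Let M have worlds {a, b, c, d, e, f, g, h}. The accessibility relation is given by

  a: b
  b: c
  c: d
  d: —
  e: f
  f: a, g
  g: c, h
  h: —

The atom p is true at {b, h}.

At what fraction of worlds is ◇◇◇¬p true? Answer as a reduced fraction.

a: successors {b}; ◇◇¬p there: b:T. ✓
b: successors {c}; ◇◇¬p there: c:F. ✗
c: successors {d}; ◇◇¬p there: d:F. ✗
d: no successors, so ◇◇◇¬p fails. ✗
e: successors {f}; ◇◇¬p there: f:T. ✓
f: successors {a, g}; ◇◇¬p there: a:T, g:T. ✓
g: successors {c, h}; ◇◇¬p there: c:F, h:F. ✗
h: no successors, so ◇◇◇¬p fails. ✗
That's 3 of 8 worlds, so 3/8.

3/8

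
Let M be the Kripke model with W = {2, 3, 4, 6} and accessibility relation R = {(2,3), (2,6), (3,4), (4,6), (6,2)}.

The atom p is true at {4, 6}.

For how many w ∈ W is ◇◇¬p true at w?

2: successors {3, 6}; ◇¬p there: 3:F, 6:T. ✓
3: successors {4}; ◇¬p there: 4:F. ✗
4: successors {6}; ◇¬p there: 6:T. ✓
6: successors {2}; ◇¬p there: 2:T. ✓
Satisfying worlds: {2, 4, 6}.

3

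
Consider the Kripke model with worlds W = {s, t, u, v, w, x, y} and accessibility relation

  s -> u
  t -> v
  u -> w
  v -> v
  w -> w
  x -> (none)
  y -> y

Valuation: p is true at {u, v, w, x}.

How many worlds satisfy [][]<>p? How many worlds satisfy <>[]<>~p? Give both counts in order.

6 and 1

For [][]<>p:
s: successors {u}; []<>p there: u:T. ✓
t: successors {v}; []<>p there: v:T. ✓
u: successors {w}; []<>p there: w:T. ✓
v: successors {v}; []<>p there: v:T. ✓
w: successors {w}; []<>p there: w:T. ✓
x: no successors, so [][]<>p holds vacuously. ✓
y: successors {y}; []<>p there: y:F. ✗
— 6 worlds.
For <>[]<>~p:
s: successors {u}; []<>~p there: u:F. ✗
t: successors {v}; []<>~p there: v:F. ✗
u: successors {w}; []<>~p there: w:F. ✗
v: successors {v}; []<>~p there: v:F. ✗
w: successors {w}; []<>~p there: w:F. ✗
x: no successors, so <>[]<>~p fails. ✗
y: successors {y}; []<>~p there: y:T. ✓
— 1 world.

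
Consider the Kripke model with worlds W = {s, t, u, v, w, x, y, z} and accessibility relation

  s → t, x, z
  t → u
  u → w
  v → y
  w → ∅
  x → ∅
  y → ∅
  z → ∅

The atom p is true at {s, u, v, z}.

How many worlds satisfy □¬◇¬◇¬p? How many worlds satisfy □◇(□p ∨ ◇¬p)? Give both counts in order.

For □¬◇¬◇¬p:
s: successors {t, x, z}; ¬◇¬◇¬p there: t:T, x:T, z:T. ✓
t: successors {u}; ¬◇¬◇¬p there: u:F. ✗
u: successors {w}; ¬◇¬◇¬p there: w:T. ✓
v: successors {y}; ¬◇¬◇¬p there: y:T. ✓
w: no successors, so □¬◇¬◇¬p holds vacuously. ✓
x: no successors, so □¬◇¬◇¬p holds vacuously. ✓
y: no successors, so □¬◇¬◇¬p holds vacuously. ✓
z: no successors, so □¬◇¬◇¬p holds vacuously. ✓
— 7 worlds.
For □◇(□p ∨ ◇¬p):
s: successors {t, x, z}; ◇(□p ∨ ◇¬p) there: t:T, x:F, z:F. ✗
t: successors {u}; ◇(□p ∨ ◇¬p) there: u:T. ✓
u: successors {w}; ◇(□p ∨ ◇¬p) there: w:F. ✗
v: successors {y}; ◇(□p ∨ ◇¬p) there: y:F. ✗
w: no successors, so □◇(□p ∨ ◇¬p) holds vacuously. ✓
x: no successors, so □◇(□p ∨ ◇¬p) holds vacuously. ✓
y: no successors, so □◇(□p ∨ ◇¬p) holds vacuously. ✓
z: no successors, so □◇(□p ∨ ◇¬p) holds vacuously. ✓
— 5 worlds.

7 and 5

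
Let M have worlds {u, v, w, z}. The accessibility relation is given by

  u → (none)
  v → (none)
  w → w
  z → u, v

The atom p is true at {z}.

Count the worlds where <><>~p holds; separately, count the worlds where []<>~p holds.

1 and 3

For <><>~p:
u: no successors, so <><>~p fails. ✗
v: no successors, so <><>~p fails. ✗
w: successors {w}; <>~p there: w:T. ✓
z: successors {u, v}; <>~p there: u:F, v:F. ✗
— 1 world.
For []<>~p:
u: no successors, so []<>~p holds vacuously. ✓
v: no successors, so []<>~p holds vacuously. ✓
w: successors {w}; <>~p there: w:T. ✓
z: successors {u, v}; <>~p there: u:F, v:F. ✗
— 3 worlds.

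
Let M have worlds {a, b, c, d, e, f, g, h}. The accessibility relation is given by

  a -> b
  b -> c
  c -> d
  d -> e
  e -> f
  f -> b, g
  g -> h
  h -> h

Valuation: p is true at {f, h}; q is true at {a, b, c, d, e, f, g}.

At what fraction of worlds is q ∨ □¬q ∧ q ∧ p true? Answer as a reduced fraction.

7/8

a: q is T, □¬q ∧ q ∧ p is F. ✓
b: q is T, □¬q ∧ q ∧ p is F. ✓
c: q is T, □¬q ∧ q ∧ p is F. ✓
d: q is T, □¬q ∧ q ∧ p is F. ✓
e: q is T, □¬q ∧ q ∧ p is F. ✓
f: q is T, □¬q ∧ q ∧ p is F. ✓
g: q is T, □¬q ∧ q ∧ p is F. ✓
h: q is F, □¬q ∧ q ∧ p is F. ✗
That's 7 of 8 worlds, so 7/8.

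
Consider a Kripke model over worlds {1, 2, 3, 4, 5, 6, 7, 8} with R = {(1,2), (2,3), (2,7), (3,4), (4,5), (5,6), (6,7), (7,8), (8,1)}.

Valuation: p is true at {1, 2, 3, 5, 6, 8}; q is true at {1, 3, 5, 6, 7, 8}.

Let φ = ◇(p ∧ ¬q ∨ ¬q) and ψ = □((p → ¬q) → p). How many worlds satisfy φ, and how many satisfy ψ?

2 and 5

For ◇(p ∧ ¬q ∨ ¬q):
1: successors {2}; p ∧ ¬q ∨ ¬q there: 2:T. ✓
2: successors {3, 7}; p ∧ ¬q ∨ ¬q there: 3:F, 7:F. ✗
3: successors {4}; p ∧ ¬q ∨ ¬q there: 4:T. ✓
4: successors {5}; p ∧ ¬q ∨ ¬q there: 5:F. ✗
5: successors {6}; p ∧ ¬q ∨ ¬q there: 6:F. ✗
6: successors {7}; p ∧ ¬q ∨ ¬q there: 7:F. ✗
7: successors {8}; p ∧ ¬q ∨ ¬q there: 8:F. ✗
8: successors {1}; p ∧ ¬q ∨ ¬q there: 1:F. ✗
— 2 worlds.
For □((p → ¬q) → p):
1: successors {2}; (p → ¬q) → p there: 2:T. ✓
2: successors {3, 7}; (p → ¬q) → p there: 3:T, 7:F. ✗
3: successors {4}; (p → ¬q) → p there: 4:F. ✗
4: successors {5}; (p → ¬q) → p there: 5:T. ✓
5: successors {6}; (p → ¬q) → p there: 6:T. ✓
6: successors {7}; (p → ¬q) → p there: 7:F. ✗
7: successors {8}; (p → ¬q) → p there: 8:T. ✓
8: successors {1}; (p → ¬q) → p there: 1:T. ✓
— 5 worlds.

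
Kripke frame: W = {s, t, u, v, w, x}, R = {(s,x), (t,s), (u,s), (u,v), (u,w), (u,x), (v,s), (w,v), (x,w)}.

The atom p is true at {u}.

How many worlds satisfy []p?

s: successors {x}; p there: x:F. ✗
t: successors {s}; p there: s:F. ✗
u: successors {s, v, w, x}; p there: s:F, v:F, w:F, x:F. ✗
v: successors {s}; p there: s:F. ✗
w: successors {v}; p there: v:F. ✗
x: successors {w}; p there: w:F. ✗
Satisfying worlds: ∅.

0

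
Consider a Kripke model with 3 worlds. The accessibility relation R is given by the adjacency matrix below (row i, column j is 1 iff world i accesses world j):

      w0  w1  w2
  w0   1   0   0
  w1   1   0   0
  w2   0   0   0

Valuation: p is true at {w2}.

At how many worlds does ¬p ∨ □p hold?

w0: ¬p is T, □p is F. ✓
w1: ¬p is T, □p is F. ✓
w2: ¬p is F, □p is T. ✓
Satisfying worlds: {w0, w1, w2}.

3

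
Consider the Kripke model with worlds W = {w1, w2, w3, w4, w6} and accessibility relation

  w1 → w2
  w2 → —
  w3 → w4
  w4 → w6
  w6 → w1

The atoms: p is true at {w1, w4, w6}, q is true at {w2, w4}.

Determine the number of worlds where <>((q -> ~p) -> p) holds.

3

w1: successors {w2}; (q -> ~p) -> p there: w2:F. ✗
w2: no successors, so <>((q -> ~p) -> p) fails. ✗
w3: successors {w4}; (q -> ~p) -> p there: w4:T. ✓
w4: successors {w6}; (q -> ~p) -> p there: w6:T. ✓
w6: successors {w1}; (q -> ~p) -> p there: w1:T. ✓
Satisfying worlds: {w3, w4, w6}.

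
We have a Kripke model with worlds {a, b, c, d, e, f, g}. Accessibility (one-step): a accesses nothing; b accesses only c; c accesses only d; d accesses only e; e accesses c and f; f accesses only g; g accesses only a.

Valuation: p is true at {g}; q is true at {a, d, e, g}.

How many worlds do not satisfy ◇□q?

2

a: no successors, so ◇□q fails. ✗
b: successors {c}; □q there: c:T. ✓
c: successors {d}; □q there: d:T. ✓
d: successors {e}; □q there: e:F. ✗
e: successors {c, f}; □q there: c:T, f:T. ✓
f: successors {g}; □q there: g:T. ✓
g: successors {a}; □q there: a:T. ✓
Satisfying worlds: {b, c, e, f, g}.
So ◇□q fails at the other 2 worlds.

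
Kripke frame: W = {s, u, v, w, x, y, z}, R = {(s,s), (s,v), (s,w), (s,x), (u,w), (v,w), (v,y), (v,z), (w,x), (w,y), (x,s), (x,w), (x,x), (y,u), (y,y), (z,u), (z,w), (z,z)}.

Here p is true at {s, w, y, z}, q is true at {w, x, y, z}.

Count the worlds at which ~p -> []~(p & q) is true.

4

s: ~p is F, []~(p & q) is F. ✓
u: ~p is T, []~(p & q) is F. ✗
v: ~p is T, []~(p & q) is F. ✗
w: ~p is F, []~(p & q) is F. ✓
x: ~p is T, []~(p & q) is F. ✗
y: ~p is F, []~(p & q) is F. ✓
z: ~p is F, []~(p & q) is F. ✓
Satisfying worlds: {s, w, y, z}.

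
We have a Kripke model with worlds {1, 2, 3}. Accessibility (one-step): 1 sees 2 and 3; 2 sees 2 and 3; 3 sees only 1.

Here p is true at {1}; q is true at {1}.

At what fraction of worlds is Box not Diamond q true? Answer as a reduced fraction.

1: successors {2, 3}; not Diamond q there: 2:T, 3:F. ✗
2: successors {2, 3}; not Diamond q there: 2:T, 3:F. ✗
3: successors {1}; not Diamond q there: 1:T. ✓
That's 1 of 3 worlds, so 1/3.

1/3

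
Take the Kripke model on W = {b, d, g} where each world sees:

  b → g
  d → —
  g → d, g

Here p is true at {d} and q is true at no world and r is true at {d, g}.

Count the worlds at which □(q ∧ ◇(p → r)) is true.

b: successors {g}; q ∧ ◇(p → r) there: g:F. ✗
d: no successors, so □(q ∧ ◇(p → r)) holds vacuously. ✓
g: successors {d, g}; q ∧ ◇(p → r) there: d:F, g:F. ✗
Satisfying worlds: {d}.

1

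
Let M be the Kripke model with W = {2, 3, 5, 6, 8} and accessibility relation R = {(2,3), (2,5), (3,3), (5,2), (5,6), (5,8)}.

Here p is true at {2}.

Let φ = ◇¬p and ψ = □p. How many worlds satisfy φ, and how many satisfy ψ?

3 and 2

For ◇¬p:
2: successors {3, 5}; ¬p there: 3:T, 5:T. ✓
3: successors {3}; ¬p there: 3:T. ✓
5: successors {2, 6, 8}; ¬p there: 2:F, 6:T, 8:T. ✓
6: no successors, so ◇¬p fails. ✗
8: no successors, so ◇¬p fails. ✗
— 3 worlds.
For □p:
2: successors {3, 5}; p there: 3:F, 5:F. ✗
3: successors {3}; p there: 3:F. ✗
5: successors {2, 6, 8}; p there: 2:T, 6:F, 8:F. ✗
6: no successors, so □p holds vacuously. ✓
8: no successors, so □p holds vacuously. ✓
— 2 worlds.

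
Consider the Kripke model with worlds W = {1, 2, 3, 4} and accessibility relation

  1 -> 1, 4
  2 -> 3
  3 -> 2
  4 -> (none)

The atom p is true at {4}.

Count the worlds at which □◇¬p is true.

1: successors {1, 4}; ◇¬p there: 1:T, 4:F. ✗
2: successors {3}; ◇¬p there: 3:T. ✓
3: successors {2}; ◇¬p there: 2:T. ✓
4: no successors, so □◇¬p holds vacuously. ✓
Satisfying worlds: {2, 3, 4}.

3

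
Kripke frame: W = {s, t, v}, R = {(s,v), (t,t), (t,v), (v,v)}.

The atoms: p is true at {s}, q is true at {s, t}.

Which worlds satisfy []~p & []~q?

s: []~p is T, []~q is T. ✓
t: []~p is T, []~q is F. ✗
v: []~p is T, []~q is T. ✓

{s, v}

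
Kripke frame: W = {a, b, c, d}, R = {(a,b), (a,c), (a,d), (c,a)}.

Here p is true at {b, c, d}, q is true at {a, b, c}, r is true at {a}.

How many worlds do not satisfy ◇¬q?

3

a: successors {b, c, d}; ¬q there: b:F, c:F, d:T. ✓
b: no successors, so ◇¬q fails. ✗
c: successors {a}; ¬q there: a:F. ✗
d: no successors, so ◇¬q fails. ✗
Satisfying worlds: {a}.
So ◇¬q fails at the other 3 worlds.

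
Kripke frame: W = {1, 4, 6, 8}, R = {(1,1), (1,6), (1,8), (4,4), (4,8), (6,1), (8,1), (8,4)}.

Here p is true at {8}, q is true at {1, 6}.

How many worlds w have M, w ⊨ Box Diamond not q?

3

1: successors {1, 6, 8}; Diamond not q there: 1:T, 6:F, 8:T. ✗
4: successors {4, 8}; Diamond not q there: 4:T, 8:T. ✓
6: successors {1}; Diamond not q there: 1:T. ✓
8: successors {1, 4}; Diamond not q there: 1:T, 4:T. ✓
Satisfying worlds: {4, 6, 8}.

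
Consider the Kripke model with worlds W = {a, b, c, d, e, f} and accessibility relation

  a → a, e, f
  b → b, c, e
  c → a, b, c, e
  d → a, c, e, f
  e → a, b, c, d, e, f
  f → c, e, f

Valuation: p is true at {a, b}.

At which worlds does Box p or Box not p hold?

{f}

a: Box p is F, Box not p is F. ✗
b: Box p is F, Box not p is F. ✗
c: Box p is F, Box not p is F. ✗
d: Box p is F, Box not p is F. ✗
e: Box p is F, Box not p is F. ✗
f: Box p is F, Box not p is T. ✓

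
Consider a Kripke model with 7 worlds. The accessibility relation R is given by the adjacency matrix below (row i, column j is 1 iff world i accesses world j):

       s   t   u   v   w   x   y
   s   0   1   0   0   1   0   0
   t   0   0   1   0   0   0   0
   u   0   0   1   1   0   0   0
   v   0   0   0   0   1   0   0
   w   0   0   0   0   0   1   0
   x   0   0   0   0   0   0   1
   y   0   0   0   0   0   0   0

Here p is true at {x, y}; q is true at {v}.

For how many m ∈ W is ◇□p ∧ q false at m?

6

s: ◇□p is T, q is F. ✗
t: ◇□p is F, q is F. ✗
u: ◇□p is F, q is F. ✗
v: ◇□p is T, q is T. ✓
w: ◇□p is T, q is F. ✗
x: ◇□p is T, q is F. ✗
y: ◇□p is F, q is F. ✗
Satisfying worlds: {v}.
So ◇□p ∧ q fails at the other 6 worlds.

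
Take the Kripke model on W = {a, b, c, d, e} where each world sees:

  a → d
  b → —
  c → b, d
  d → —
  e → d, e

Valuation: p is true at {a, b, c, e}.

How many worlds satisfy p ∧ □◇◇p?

1

a: p is T, □◇◇p is F. ✗
b: p is T, □◇◇p is T. ✓
c: p is T, □◇◇p is F. ✗
d: p is F, □◇◇p is T. ✗
e: p is T, □◇◇p is F. ✗
Satisfying worlds: {b}.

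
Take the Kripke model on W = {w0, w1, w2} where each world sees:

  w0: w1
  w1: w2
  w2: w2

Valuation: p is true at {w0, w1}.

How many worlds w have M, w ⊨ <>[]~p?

w0: successors {w1}; []~p there: w1:T. ✓
w1: successors {w2}; []~p there: w2:T. ✓
w2: successors {w2}; []~p there: w2:T. ✓
Satisfying worlds: {w0, w1, w2}.

3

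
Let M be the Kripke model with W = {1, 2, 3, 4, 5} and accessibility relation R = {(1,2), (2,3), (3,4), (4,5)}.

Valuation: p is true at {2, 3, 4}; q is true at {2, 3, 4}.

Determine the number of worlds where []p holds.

4

1: successors {2}; p there: 2:T. ✓
2: successors {3}; p there: 3:T. ✓
3: successors {4}; p there: 4:T. ✓
4: successors {5}; p there: 5:F. ✗
5: no successors, so []p holds vacuously. ✓
Satisfying worlds: {1, 2, 3, 5}.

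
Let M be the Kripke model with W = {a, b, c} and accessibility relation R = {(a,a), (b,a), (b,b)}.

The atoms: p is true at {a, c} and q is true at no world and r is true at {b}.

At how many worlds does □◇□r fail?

2

a: successors {a}; ◇□r there: a:F. ✗
b: successors {a, b}; ◇□r there: a:F, b:F. ✗
c: no successors, so □◇□r holds vacuously. ✓
Satisfying worlds: {c}.
So □◇□r fails at the other 2 worlds.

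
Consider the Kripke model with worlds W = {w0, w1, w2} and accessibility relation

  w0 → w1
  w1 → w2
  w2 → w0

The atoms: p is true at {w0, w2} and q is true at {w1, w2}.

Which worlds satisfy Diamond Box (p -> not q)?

w0: successors {w1}; Box (p -> not q) there: w1:F. ✗
w1: successors {w2}; Box (p -> not q) there: w2:T. ✓
w2: successors {w0}; Box (p -> not q) there: w0:T. ✓

{w1, w2}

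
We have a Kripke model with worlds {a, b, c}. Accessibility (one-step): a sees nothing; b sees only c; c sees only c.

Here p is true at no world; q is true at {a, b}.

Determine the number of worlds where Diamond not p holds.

a: no successors, so Diamond not p fails. ✗
b: successors {c}; not p there: c:T. ✓
c: successors {c}; not p there: c:T. ✓
Satisfying worlds: {b, c}.

2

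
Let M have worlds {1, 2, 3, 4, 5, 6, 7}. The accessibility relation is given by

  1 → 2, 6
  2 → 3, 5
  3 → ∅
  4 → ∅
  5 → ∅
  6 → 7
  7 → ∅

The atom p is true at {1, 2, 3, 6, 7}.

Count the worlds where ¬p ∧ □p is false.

1: ¬p is F, □p is T. ✗
2: ¬p is F, □p is F. ✗
3: ¬p is F, □p is T. ✗
4: ¬p is T, □p is T. ✓
5: ¬p is T, □p is T. ✓
6: ¬p is F, □p is T. ✗
7: ¬p is F, □p is T. ✗
Satisfying worlds: {4, 5}.
So ¬p ∧ □p fails at the other 5 worlds.

5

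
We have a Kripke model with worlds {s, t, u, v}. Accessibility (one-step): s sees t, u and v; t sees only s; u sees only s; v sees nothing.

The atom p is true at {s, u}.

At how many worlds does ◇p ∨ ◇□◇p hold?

3

s: ◇p is T, ◇□◇p is T. ✓
t: ◇p is T, ◇□◇p is F. ✓
u: ◇p is T, ◇□◇p is F. ✓
v: ◇p is F, ◇□◇p is F. ✗
Satisfying worlds: {s, t, u}.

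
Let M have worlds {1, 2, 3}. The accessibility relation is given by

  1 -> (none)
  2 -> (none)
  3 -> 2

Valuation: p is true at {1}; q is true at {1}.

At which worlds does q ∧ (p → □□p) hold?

1: q is T, p → □□p is T. ✓
2: q is F, p → □□p is T. ✗
3: q is F, p → □□p is T. ✗

{1}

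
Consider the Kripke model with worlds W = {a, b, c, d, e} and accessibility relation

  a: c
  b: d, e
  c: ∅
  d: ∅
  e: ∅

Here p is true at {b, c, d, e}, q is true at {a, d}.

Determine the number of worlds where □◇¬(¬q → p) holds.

a: successors {c}; ◇¬(¬q → p) there: c:F. ✗
b: successors {d, e}; ◇¬(¬q → p) there: d:F, e:F. ✗
c: no successors, so □◇¬(¬q → p) holds vacuously. ✓
d: no successors, so □◇¬(¬q → p) holds vacuously. ✓
e: no successors, so □◇¬(¬q → p) holds vacuously. ✓
Satisfying worlds: {c, d, e}.

3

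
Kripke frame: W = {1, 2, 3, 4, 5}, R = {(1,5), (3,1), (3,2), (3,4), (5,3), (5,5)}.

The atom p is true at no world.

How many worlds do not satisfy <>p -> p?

0

1: <>p is F, p is F. ✓
2: <>p is F, p is F. ✓
3: <>p is F, p is F. ✓
4: <>p is F, p is F. ✓
5: <>p is F, p is F. ✓
Satisfying worlds: {1, 2, 3, 4, 5}.
So <>p -> p fails at the other 0 worlds.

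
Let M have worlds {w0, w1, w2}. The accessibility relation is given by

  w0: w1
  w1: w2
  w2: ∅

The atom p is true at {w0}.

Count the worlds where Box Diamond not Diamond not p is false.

w0: successors {w1}; Diamond not Diamond not p there: w1:T. ✓
w1: successors {w2}; Diamond not Diamond not p there: w2:F. ✗
w2: no successors, so Box Diamond not Diamond not p holds vacuously. ✓
Satisfying worlds: {w0, w2}.
So Box Diamond not Diamond not p fails at the other 1 world.

1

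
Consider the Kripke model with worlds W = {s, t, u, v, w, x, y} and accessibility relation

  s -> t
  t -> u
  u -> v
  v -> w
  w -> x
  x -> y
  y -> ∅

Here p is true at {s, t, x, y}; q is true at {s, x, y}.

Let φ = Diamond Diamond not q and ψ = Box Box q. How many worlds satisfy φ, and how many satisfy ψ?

3 and 4

For Diamond Diamond not q:
s: successors {t}; Diamond not q there: t:T. ✓
t: successors {u}; Diamond not q there: u:T. ✓
u: successors {v}; Diamond not q there: v:T. ✓
v: successors {w}; Diamond not q there: w:F. ✗
w: successors {x}; Diamond not q there: x:F. ✗
x: successors {y}; Diamond not q there: y:F. ✗
y: no successors, so Diamond Diamond not q fails. ✗
— 3 worlds.
For Box Box q:
s: successors {t}; Box q there: t:F. ✗
t: successors {u}; Box q there: u:F. ✗
u: successors {v}; Box q there: v:F. ✗
v: successors {w}; Box q there: w:T. ✓
w: successors {x}; Box q there: x:T. ✓
x: successors {y}; Box q there: y:T. ✓
y: no successors, so Box Box q holds vacuously. ✓
— 4 worlds.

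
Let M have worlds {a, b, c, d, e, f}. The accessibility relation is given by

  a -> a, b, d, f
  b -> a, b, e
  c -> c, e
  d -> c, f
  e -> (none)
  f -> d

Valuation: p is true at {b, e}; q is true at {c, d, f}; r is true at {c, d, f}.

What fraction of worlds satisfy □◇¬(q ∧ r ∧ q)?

1/6

a: successors {a, b, d, f}; ◇¬(q ∧ r ∧ q) there: a:T, b:T, d:F, f:F. ✗
b: successors {a, b, e}; ◇¬(q ∧ r ∧ q) there: a:T, b:T, e:F. ✗
c: successors {c, e}; ◇¬(q ∧ r ∧ q) there: c:T, e:F. ✗
d: successors {c, f}; ◇¬(q ∧ r ∧ q) there: c:T, f:F. ✗
e: no successors, so □◇¬(q ∧ r ∧ q) holds vacuously. ✓
f: successors {d}; ◇¬(q ∧ r ∧ q) there: d:F. ✗
That's 1 of 6 worlds, so 1/6.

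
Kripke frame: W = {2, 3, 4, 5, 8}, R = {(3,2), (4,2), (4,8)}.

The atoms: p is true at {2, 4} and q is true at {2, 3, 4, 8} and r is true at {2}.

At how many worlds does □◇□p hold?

2: no successors, so □◇□p holds vacuously. ✓
3: successors {2}; ◇□p there: 2:F. ✗
4: successors {2, 8}; ◇□p there: 2:F, 8:F. ✗
5: no successors, so □◇□p holds vacuously. ✓
8: no successors, so □◇□p holds vacuously. ✓
Satisfying worlds: {2, 5, 8}.

3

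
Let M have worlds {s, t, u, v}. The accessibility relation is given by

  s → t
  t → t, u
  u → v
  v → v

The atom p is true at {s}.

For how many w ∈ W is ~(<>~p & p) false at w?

1

s: <>~p & p is T. ✗
t: <>~p & p is F. ✓
u: <>~p & p is F. ✓
v: <>~p & p is F. ✓
Satisfying worlds: {t, u, v}.
So ~(<>~p & p) fails at the other 1 world.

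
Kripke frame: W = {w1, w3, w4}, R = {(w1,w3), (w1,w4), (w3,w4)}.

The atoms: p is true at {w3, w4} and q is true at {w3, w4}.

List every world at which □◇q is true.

{w4}

w1: successors {w3, w4}; ◇q there: w3:T, w4:F. ✗
w3: successors {w4}; ◇q there: w4:F. ✗
w4: no successors, so □◇q holds vacuously. ✓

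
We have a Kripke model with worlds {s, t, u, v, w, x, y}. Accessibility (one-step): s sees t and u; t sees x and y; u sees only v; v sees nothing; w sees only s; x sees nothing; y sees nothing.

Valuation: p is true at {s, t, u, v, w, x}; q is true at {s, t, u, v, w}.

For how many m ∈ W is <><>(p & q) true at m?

2

s: successors {t, u}; <>(p & q) there: t:F, u:T. ✓
t: successors {x, y}; <>(p & q) there: x:F, y:F. ✗
u: successors {v}; <>(p & q) there: v:F. ✗
v: no successors, so <><>(p & q) fails. ✗
w: successors {s}; <>(p & q) there: s:T. ✓
x: no successors, so <><>(p & q) fails. ✗
y: no successors, so <><>(p & q) fails. ✗
Satisfying worlds: {s, w}.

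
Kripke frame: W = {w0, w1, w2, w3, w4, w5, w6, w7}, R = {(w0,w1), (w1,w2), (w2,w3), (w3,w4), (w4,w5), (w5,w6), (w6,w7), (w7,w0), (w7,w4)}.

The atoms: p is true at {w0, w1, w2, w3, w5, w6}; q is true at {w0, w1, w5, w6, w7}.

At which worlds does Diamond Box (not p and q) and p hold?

w0: Diamond Box (not p and q) is F, p is T. ✗
w1: Diamond Box (not p and q) is F, p is T. ✗
w2: Diamond Box (not p and q) is F, p is T. ✗
w3: Diamond Box (not p and q) is F, p is T. ✗
w4: Diamond Box (not p and q) is F, p is F. ✗
w5: Diamond Box (not p and q) is T, p is T. ✓
w6: Diamond Box (not p and q) is F, p is T. ✗
w7: Diamond Box (not p and q) is F, p is F. ✗

{w5}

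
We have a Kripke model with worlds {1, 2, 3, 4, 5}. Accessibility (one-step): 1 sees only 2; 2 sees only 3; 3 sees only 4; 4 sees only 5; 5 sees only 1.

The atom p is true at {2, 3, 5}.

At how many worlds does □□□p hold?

3

1: successors {2}; □□p there: 2:F. ✗
2: successors {3}; □□p there: 3:T. ✓
3: successors {4}; □□p there: 4:F. ✗
4: successors {5}; □□p there: 5:T. ✓
5: successors {1}; □□p there: 1:T. ✓
Satisfying worlds: {2, 4, 5}.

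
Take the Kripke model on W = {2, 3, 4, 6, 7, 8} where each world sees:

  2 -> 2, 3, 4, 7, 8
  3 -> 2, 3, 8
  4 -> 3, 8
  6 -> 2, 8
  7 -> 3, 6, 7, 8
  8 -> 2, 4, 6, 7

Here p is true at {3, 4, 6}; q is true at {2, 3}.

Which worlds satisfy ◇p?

2: successors {2, 3, 4, 7, 8}; p there: 2:F, 3:T, 4:T, 7:F, 8:F. ✓
3: successors {2, 3, 8}; p there: 2:F, 3:T, 8:F. ✓
4: successors {3, 8}; p there: 3:T, 8:F. ✓
6: successors {2, 8}; p there: 2:F, 8:F. ✗
7: successors {3, 6, 7, 8}; p there: 3:T, 6:T, 7:F, 8:F. ✓
8: successors {2, 4, 6, 7}; p there: 2:F, 4:T, 6:T, 7:F. ✓

{2, 3, 4, 7, 8}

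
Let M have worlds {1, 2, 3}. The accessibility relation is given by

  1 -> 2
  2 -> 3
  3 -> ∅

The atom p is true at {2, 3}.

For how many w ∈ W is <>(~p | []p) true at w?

2

1: successors {2}; ~p | []p there: 2:T. ✓
2: successors {3}; ~p | []p there: 3:T. ✓
3: no successors, so <>(~p | []p) fails. ✗
Satisfying worlds: {1, 2}.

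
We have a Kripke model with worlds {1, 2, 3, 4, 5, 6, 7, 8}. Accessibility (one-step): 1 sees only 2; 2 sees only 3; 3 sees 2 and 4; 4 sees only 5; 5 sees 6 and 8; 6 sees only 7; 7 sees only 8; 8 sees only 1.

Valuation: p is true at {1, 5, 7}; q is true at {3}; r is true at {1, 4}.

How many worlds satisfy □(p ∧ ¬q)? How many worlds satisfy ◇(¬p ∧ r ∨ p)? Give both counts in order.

3 and 4

For □(p ∧ ¬q):
1: successors {2}; p ∧ ¬q there: 2:F. ✗
2: successors {3}; p ∧ ¬q there: 3:F. ✗
3: successors {2, 4}; p ∧ ¬q there: 2:F, 4:F. ✗
4: successors {5}; p ∧ ¬q there: 5:T. ✓
5: successors {6, 8}; p ∧ ¬q there: 6:F, 8:F. ✗
6: successors {7}; p ∧ ¬q there: 7:T. ✓
7: successors {8}; p ∧ ¬q there: 8:F. ✗
8: successors {1}; p ∧ ¬q there: 1:T. ✓
— 3 worlds.
For ◇(¬p ∧ r ∨ p):
1: successors {2}; ¬p ∧ r ∨ p there: 2:F. ✗
2: successors {3}; ¬p ∧ r ∨ p there: 3:F. ✗
3: successors {2, 4}; ¬p ∧ r ∨ p there: 2:F, 4:T. ✓
4: successors {5}; ¬p ∧ r ∨ p there: 5:T. ✓
5: successors {6, 8}; ¬p ∧ r ∨ p there: 6:F, 8:F. ✗
6: successors {7}; ¬p ∧ r ∨ p there: 7:T. ✓
7: successors {8}; ¬p ∧ r ∨ p there: 8:F. ✗
8: successors {1}; ¬p ∧ r ∨ p there: 1:T. ✓
— 4 worlds.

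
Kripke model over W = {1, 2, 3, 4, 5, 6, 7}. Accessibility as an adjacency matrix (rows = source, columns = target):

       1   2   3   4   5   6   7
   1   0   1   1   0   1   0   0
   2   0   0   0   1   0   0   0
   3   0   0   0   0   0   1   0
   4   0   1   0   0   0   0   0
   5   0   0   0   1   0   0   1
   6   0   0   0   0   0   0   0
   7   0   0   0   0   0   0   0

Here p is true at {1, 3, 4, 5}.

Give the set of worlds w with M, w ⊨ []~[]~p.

{4, 6, 7}

1: successors {2, 3, 5}; ~[]~p there: 2:T, 3:F, 5:T. ✗
2: successors {4}; ~[]~p there: 4:F. ✗
3: successors {6}; ~[]~p there: 6:F. ✗
4: successors {2}; ~[]~p there: 2:T. ✓
5: successors {4, 7}; ~[]~p there: 4:F, 7:F. ✗
6: no successors, so []~[]~p holds vacuously. ✓
7: no successors, so []~[]~p holds vacuously. ✓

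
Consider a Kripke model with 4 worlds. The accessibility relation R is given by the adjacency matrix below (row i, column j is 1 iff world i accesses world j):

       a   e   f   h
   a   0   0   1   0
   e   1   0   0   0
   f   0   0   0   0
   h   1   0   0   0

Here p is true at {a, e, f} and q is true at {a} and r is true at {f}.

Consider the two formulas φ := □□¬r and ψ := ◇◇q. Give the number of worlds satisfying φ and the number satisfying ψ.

2 and 0

For □□¬r:
a: successors {f}; □¬r there: f:T. ✓
e: successors {a}; □¬r there: a:F. ✗
f: no successors, so □□¬r holds vacuously. ✓
h: successors {a}; □¬r there: a:F. ✗
— 2 worlds.
For ◇◇q:
a: successors {f}; ◇q there: f:F. ✗
e: successors {a}; ◇q there: a:F. ✗
f: no successors, so ◇◇q fails. ✗
h: successors {a}; ◇q there: a:F. ✗
— 0 worlds.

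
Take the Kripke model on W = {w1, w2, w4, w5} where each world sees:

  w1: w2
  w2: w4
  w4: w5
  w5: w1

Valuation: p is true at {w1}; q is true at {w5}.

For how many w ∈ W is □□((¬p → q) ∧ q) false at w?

w1: successors {w2}; □((¬p → q) ∧ q) there: w2:F. ✗
w2: successors {w4}; □((¬p → q) ∧ q) there: w4:T. ✓
w4: successors {w5}; □((¬p → q) ∧ q) there: w5:F. ✗
w5: successors {w1}; □((¬p → q) ∧ q) there: w1:F. ✗
Satisfying worlds: {w2}.
So □□((¬p → q) ∧ q) fails at the other 3 worlds.

3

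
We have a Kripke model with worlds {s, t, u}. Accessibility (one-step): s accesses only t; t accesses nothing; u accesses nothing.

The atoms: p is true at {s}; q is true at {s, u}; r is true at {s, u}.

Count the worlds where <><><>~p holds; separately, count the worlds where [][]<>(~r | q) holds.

0 and 3

For <><><>~p:
s: successors {t}; <><>~p there: t:F. ✗
t: no successors, so <><><>~p fails. ✗
u: no successors, so <><><>~p fails. ✗
— 0 worlds.
For [][]<>(~r | q):
s: successors {t}; []<>(~r | q) there: t:T. ✓
t: no successors, so [][]<>(~r | q) holds vacuously. ✓
u: no successors, so [][]<>(~r | q) holds vacuously. ✓
— 3 worlds.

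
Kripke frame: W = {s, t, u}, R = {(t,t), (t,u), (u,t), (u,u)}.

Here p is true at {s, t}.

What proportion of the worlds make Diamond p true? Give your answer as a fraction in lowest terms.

s: no successors, so Diamond p fails. ✗
t: successors {t, u}; p there: t:T, u:F. ✓
u: successors {t, u}; p there: t:T, u:F. ✓
That's 2 of 3 worlds, so 2/3.

2/3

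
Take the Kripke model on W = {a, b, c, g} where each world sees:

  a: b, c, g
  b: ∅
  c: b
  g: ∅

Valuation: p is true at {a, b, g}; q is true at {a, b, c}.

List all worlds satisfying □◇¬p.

a: successors {b, c, g}; ◇¬p there: b:F, c:F, g:F. ✗
b: no successors, so □◇¬p holds vacuously. ✓
c: successors {b}; ◇¬p there: b:F. ✗
g: no successors, so □◇¬p holds vacuously. ✓

{b, g}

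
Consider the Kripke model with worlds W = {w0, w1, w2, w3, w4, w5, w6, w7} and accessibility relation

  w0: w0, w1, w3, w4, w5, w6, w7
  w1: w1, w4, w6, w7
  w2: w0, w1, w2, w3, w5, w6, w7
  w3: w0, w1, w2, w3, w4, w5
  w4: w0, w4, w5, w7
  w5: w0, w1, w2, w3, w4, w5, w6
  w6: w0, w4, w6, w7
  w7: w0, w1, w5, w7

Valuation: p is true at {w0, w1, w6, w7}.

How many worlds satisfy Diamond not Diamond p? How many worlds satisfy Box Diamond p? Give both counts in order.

0 and 8

For Diamond not Diamond p:
w0: successors {w0, w1, w3, w4, w5, w6, w7}; not Diamond p there: w0:F, w1:F, w3:F, w4:F, w5:F, w6:F, w7:F. ✗
w1: successors {w1, w4, w6, w7}; not Diamond p there: w1:F, w4:F, w6:F, w7:F. ✗
w2: successors {w0, w1, w2, w3, w5, w6, w7}; not Diamond p there: w0:F, w1:F, w2:F, w3:F, w5:F, w6:F, w7:F. ✗
w3: successors {w0, w1, w2, w3, w4, w5}; not Diamond p there: w0:F, w1:F, w2:F, w3:F, w4:F, w5:F. ✗
w4: successors {w0, w4, w5, w7}; not Diamond p there: w0:F, w4:F, w5:F, w7:F. ✗
w5: successors {w0, w1, w2, w3, w4, w5, w6}; not Diamond p there: w0:F, w1:F, w2:F, w3:F, w4:F, w5:F, w6:F. ✗
w6: successors {w0, w4, w6, w7}; not Diamond p there: w0:F, w4:F, w6:F, w7:F. ✗
w7: successors {w0, w1, w5, w7}; not Diamond p there: w0:F, w1:F, w5:F, w7:F. ✗
— 0 worlds.
For Box Diamond p:
w0: successors {w0, w1, w3, w4, w5, w6, w7}; Diamond p there: w0:T, w1:T, w3:T, w4:T, w5:T, w6:T, w7:T. ✓
w1: successors {w1, w4, w6, w7}; Diamond p there: w1:T, w4:T, w6:T, w7:T. ✓
w2: successors {w0, w1, w2, w3, w5, w6, w7}; Diamond p there: w0:T, w1:T, w2:T, w3:T, w5:T, w6:T, w7:T. ✓
w3: successors {w0, w1, w2, w3, w4, w5}; Diamond p there: w0:T, w1:T, w2:T, w3:T, w4:T, w5:T. ✓
w4: successors {w0, w4, w5, w7}; Diamond p there: w0:T, w4:T, w5:T, w7:T. ✓
w5: successors {w0, w1, w2, w3, w4, w5, w6}; Diamond p there: w0:T, w1:T, w2:T, w3:T, w4:T, w5:T, w6:T. ✓
w6: successors {w0, w4, w6, w7}; Diamond p there: w0:T, w4:T, w6:T, w7:T. ✓
w7: successors {w0, w1, w5, w7}; Diamond p there: w0:T, w1:T, w5:T, w7:T. ✓
— 8 worlds.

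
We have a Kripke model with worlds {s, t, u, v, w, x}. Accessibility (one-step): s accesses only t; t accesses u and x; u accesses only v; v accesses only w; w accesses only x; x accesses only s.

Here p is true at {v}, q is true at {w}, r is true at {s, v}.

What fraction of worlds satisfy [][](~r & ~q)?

s: successors {t}; [](~r & ~q) there: t:T. ✓
t: successors {u, x}; [](~r & ~q) there: u:F, x:F. ✗
u: successors {v}; [](~r & ~q) there: v:F. ✗
v: successors {w}; [](~r & ~q) there: w:T. ✓
w: successors {x}; [](~r & ~q) there: x:F. ✗
x: successors {s}; [](~r & ~q) there: s:T. ✓
That's 3 of 6 worlds, so 3/6 = 1/2.

1/2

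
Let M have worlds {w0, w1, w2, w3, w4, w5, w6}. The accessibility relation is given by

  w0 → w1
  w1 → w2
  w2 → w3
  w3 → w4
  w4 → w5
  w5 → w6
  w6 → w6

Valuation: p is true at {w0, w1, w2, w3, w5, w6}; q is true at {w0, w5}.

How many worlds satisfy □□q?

1

w0: successors {w1}; □q there: w1:F. ✗
w1: successors {w2}; □q there: w2:F. ✗
w2: successors {w3}; □q there: w3:F. ✗
w3: successors {w4}; □q there: w4:T. ✓
w4: successors {w5}; □q there: w5:F. ✗
w5: successors {w6}; □q there: w6:F. ✗
w6: successors {w6}; □q there: w6:F. ✗
Satisfying worlds: {w3}.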